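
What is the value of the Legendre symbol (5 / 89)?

Reciprocity: 5 ≡ 1 and 89 ≡ 1 (mod 4), so (5/89) = +(89/5).
Reduce top mod 5: now compute (4/5).
Pull out 2^2: since 5 ≡ 5 (mod 8), (2/5) = -1, so (2/5)^2 = +1.
Reached (1/5) = 1. Collecting the sign flips along the way, the symbol is +1.

1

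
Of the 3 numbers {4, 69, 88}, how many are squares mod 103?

1

(4/103) = +1 → QR.
(69/103) = -1 → non-residue.
(88/103) = -1 → non-residue.
Total quadratic residues among the 3: 1.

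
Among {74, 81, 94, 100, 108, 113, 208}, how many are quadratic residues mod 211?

(74/211) = -1 → non-residue.
(81/211) = +1 → QR.
(94/211) = -1 → non-residue.
(100/211) = +1 → QR.
(108/211) = -1 → non-residue.
(113/211) = +1 → QR.
(208/211) = +1 → QR.
Total quadratic residues among the 7: 4.

4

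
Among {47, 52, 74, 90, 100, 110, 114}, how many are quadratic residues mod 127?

(47/127) = +1 → QR.
(52/127) = +1 → QR.
(74/127) = +1 → QR.
(90/127) = -1 → non-residue.
(100/127) = +1 → QR.
(110/127) = -1 → non-residue.
(114/127) = -1 → non-residue.
Total quadratic residues among the 7: 4.

4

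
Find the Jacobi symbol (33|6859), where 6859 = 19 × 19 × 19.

-1

Reciprocity: 33 ≡ 1 and 6859 ≡ 3 (mod 4), so (33/6859) = +(6859/33).
Reduce top mod 33: now compute (28/33).
Pull out 2^2: since 33 ≡ 1 (mod 8), (2/33) = +1, so (2/33)^2 = +1.
Reciprocity: 7 ≡ 3 and 33 ≡ 1 (mod 4), so (7/33) = +(33/7).
Reduce top mod 7: now compute (5/7).
Reciprocity: 5 ≡ 1 and 7 ≡ 3 (mod 4), so (5/7) = +(7/5).
Reduce top mod 5: now compute (2/5).
Pull out 2: since 5 ≡ 5 (mod 8), (2/5) = -1.
Reached (1/5) = 1. Collecting the sign flips along the way, the symbol is -1.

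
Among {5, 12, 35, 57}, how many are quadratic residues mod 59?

(5/59) = +1 → QR.
(12/59) = +1 → QR.
(35/59) = +1 → QR.
(57/59) = +1 → QR.
Total quadratic residues among the 4: 4.

4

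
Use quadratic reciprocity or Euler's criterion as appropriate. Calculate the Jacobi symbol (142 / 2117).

Pull out 2: since 2117 ≡ 5 (mod 8), (2/2117) = -1.
Reciprocity: 71 ≡ 3 and 2117 ≡ 1 (mod 4), so (71/2117) = +(2117/71).
Reduce top mod 71: now compute (58/71).
Pull out 2: since 71 ≡ 7 (mod 8), (2/71) = +1.
Reciprocity: 29 ≡ 1 and 71 ≡ 3 (mod 4), so (29/71) = +(71/29).
Reduce top mod 29: now compute (13/29).
Reciprocity: 13 ≡ 1 and 29 ≡ 1 (mod 4), so (13/29) = +(29/13).
Reduce top mod 13: now compute (3/13).
Reciprocity: 3 ≡ 3 and 13 ≡ 1 (mod 4), so (3/13) = +(13/3).
Reduce top mod 3: now compute (1/3).
Reached (1/3) = 1. Collecting the sign flips along the way, the symbol is -1.

-1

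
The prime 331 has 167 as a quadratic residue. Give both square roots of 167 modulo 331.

120, 211

Since 331 ≡ 3 (mod 4), a square root of 167 is 167^((331+1)/4) = 167^83 mod 331.
Repeated squaring: 167^2≡85, 167^4≡274, 167^8≡270, 167^16≡80, 167^32≡111, 167^64≡74 (mod 331).
167^83 = 167^(64+16+2+1) ≡ 120 (mod 331).
Check: 120² = 14400 ≡ 167 (mod 331). The two roots are 120 and 211.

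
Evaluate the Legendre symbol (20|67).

-1

Pull out 2^2: since 67 ≡ 3 (mod 8), (2/67) = -1, so (2/67)^2 = +1.
Reciprocity: 5 ≡ 1 and 67 ≡ 3 (mod 4), so (5/67) = +(67/5).
Reduce top mod 5: now compute (2/5).
Pull out 2: since 5 ≡ 5 (mod 8), (2/5) = -1.
Reached (1/5) = 1. Collecting the sign flips along the way, the symbol is -1.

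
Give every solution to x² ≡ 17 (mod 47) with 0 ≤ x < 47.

8, 39

Since 47 ≡ 3 (mod 4), a square root of 17 is 17^((47+1)/4) = 17^12 mod 47.
Repeated squaring: 17^2≡7, 17^4≡2, 17^8≡4 (mod 47).
17^12 = 17^(8+4) ≡ 8 (mod 47).
Check: 8² = 64 ≡ 17 (mod 47). The two roots are 8 and 39.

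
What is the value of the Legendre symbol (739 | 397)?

First reduce: 739 ≡ 342 (mod 397).
Pull out 2: since 397 ≡ 5 (mod 8), (2/397) = -1.
Reciprocity: 171 ≡ 3 and 397 ≡ 1 (mod 4), so (171/397) = +(397/171).
Reduce top mod 171: now compute (55/171).
Reciprocity: 55 ≡ 3 and 171 ≡ 3 (mod 4), so (55/171) = −(171/55).
Reduce top mod 55: now compute (6/55).
Pull out 2: since 55 ≡ 7 (mod 8), (2/55) = +1.
Reciprocity: 3 ≡ 3 and 55 ≡ 3 (mod 4), so (3/55) = −(55/3).
Reduce top mod 3: now compute (1/3).
Reached (1/3) = 1. Collecting the sign flips along the way, the symbol is -1.

-1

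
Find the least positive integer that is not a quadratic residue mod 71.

(2/71) = +1, so 2 is a residue.
(3/71) = +1, so 3 is a residue.
(4/71) = +1, so 4 is a residue.
(5/71) = +1, so 5 is a residue.
(6/71) = +1, so 6 is a residue.
(7/71) = −1, so 7 is the smallest positive non-residue mod 71.

7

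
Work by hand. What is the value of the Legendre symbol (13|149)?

-1

Reciprocity: 13 ≡ 1 and 149 ≡ 1 (mod 4), so (13/149) = +(149/13).
Reduce top mod 13: now compute (6/13).
Pull out 2: since 13 ≡ 5 (mod 8), (2/13) = -1.
Reciprocity: 3 ≡ 3 and 13 ≡ 1 (mod 4), so (3/13) = +(13/3).
Reduce top mod 3: now compute (1/3).
Reached (1/3) = 1. Collecting the sign flips along the way, the symbol is -1.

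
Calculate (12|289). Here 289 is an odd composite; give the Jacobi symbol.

1

Pull out 2^2: since 289 ≡ 1 (mod 8), (2/289) = +1, so (2/289)^2 = +1.
Reciprocity: 3 ≡ 3 and 289 ≡ 1 (mod 4), so (3/289) = +(289/3).
Reduce top mod 3: now compute (1/3).
Reached (1/3) = 1. Collecting the sign flips along the way, the symbol is +1.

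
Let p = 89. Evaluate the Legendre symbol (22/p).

Pull out 2: since 89 ≡ 1 (mod 8), (2/89) = +1.
Reciprocity: 11 ≡ 3 and 89 ≡ 1 (mod 4), so (11/89) = +(89/11).
Reduce top mod 11: now compute (1/11).
Reached (1/11) = 1. Collecting the sign flips along the way, the symbol is +1.

1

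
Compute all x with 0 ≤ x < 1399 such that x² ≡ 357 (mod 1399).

662, 737

Since 1399 ≡ 3 (mod 4), a square root of 357 is 357^((1399+1)/4) = 357^350 mod 1399.
Repeated squaring: 357^2≡140, 357^4≡14, 357^8≡196, 357^16≡643, 357^32≡744, 357^64≡931, 357^128≡780, 357^256≡1234 (mod 1399).
357^350 = 357^(256+64+16+8+4+2) ≡ 662 (mod 1399).
Check: 662² = 438244 ≡ 357 (mod 1399). The two roots are 662 and 737.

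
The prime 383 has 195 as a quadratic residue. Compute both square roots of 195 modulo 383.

Since 383 ≡ 3 (mod 4), a square root of 195 is 195^((383+1)/4) = 195^96 mod 383.
Repeated squaring: 195^2≡108, 195^4≡174, 195^8≡19, 195^16≡361, 195^32≡101, 195^64≡243 (mod 383).
195^96 = 195^(64+32) ≡ 31 (mod 383).
Check: 31² = 961 ≡ 195 (mod 383). The two roots are 31 and 352.

31, 352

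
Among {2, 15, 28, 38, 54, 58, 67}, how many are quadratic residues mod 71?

5

(2/71) = +1 → QR.
(15/71) = +1 → QR.
(28/71) = -1 → non-residue.
(38/71) = +1 → QR.
(54/71) = +1 → QR.
(58/71) = +1 → QR.
(67/71) = -1 → non-residue.
Total quadratic residues among the 7: 5.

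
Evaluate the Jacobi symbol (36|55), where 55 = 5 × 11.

Pull out 2^2: since 55 ≡ 7 (mod 8), (2/55) = +1, so (2/55)^2 = +1.
Reciprocity: 9 ≡ 1 and 55 ≡ 3 (mod 4), so (9/55) = +(55/9).
Reduce top mod 9: now compute (1/9).
Reached (1/9) = 1. Collecting the sign flips along the way, the symbol is +1.

1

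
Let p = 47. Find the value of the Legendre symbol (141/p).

First reduce: 141 ≡ 0 (mod 47).
Top reduces to 0: gcd > 1, so the symbol is 0.

0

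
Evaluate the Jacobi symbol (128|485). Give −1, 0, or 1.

Pull out 2^7: since 485 ≡ 5 (mod 8), (2/485) = -1, so (2/485)^7 = -1.
Reached (1/485) = 1. Collecting the sign flips along the way, the symbol is -1.

-1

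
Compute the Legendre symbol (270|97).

Euler's criterion: (270/97) ≡ 76^48 (mod 97).
76^2 ≡ 53 (mod 97)
76^4 ≡ 93 (mod 97)
76^8 ≡ 16 (mod 97)
76^16 ≡ 62 (mod 97)
76^32 ≡ 61 (mod 97)
76^48 = 76^(32+16) ≡ 96 (mod 97).
Result is 96 ≡ −1, so (270/97) = −1.

-1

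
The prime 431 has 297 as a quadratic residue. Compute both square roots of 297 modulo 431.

177, 254

Since 431 ≡ 3 (mod 4), a square root of 297 is 297^((431+1)/4) = 297^108 mod 431.
Repeated squaring: 297^2≡285, 297^4≡197, 297^8≡19, 297^16≡361, 297^32≡159, 297^64≡283 (mod 431).
297^108 = 297^(64+32+8+4) ≡ 177 (mod 431).
Check: 177² = 31329 ≡ 297 (mod 431). The two roots are 177 and 254.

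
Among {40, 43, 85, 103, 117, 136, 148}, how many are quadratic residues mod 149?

3

(40/149) = -1 → non-residue.
(43/149) = -1 → non-residue.
(85/149) = +1 → QR.
(103/149) = +1 → QR.
(117/149) = -1 → non-residue.
(136/149) = -1 → non-residue.
(148/149) = +1 → QR.
Total quadratic residues among the 7: 3.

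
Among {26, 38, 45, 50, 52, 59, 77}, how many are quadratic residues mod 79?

(26/79) = +1 → QR.
(38/79) = +1 → QR.
(45/79) = +1 → QR.
(50/79) = +1 → QR.
(52/79) = +1 → QR.
(59/79) = -1 → non-residue.
(77/79) = -1 → non-residue.
Total quadratic residues among the 7: 5.

5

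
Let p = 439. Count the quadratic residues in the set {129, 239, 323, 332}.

2

(129/439) = +1 → QR.
(239/439) = -1 → non-residue.
(323/439) = -1 → non-residue.
(332/439) = +1 → QR.
Total quadratic residues among the 4: 2.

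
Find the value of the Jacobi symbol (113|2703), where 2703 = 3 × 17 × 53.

Reciprocity: 113 ≡ 1 and 2703 ≡ 3 (mod 4), so (113/2703) = +(2703/113).
Reduce top mod 113: now compute (104/113).
Pull out 2^3: since 113 ≡ 1 (mod 8), (2/113) = +1, so (2/113)^3 = +1.
Reciprocity: 13 ≡ 1 and 113 ≡ 1 (mod 4), so (13/113) = +(113/13).
Reduce top mod 13: now compute (9/13).
Reciprocity: 9 ≡ 1 and 13 ≡ 1 (mod 4), so (9/13) = +(13/9).
Reduce top mod 9: now compute (4/9).
Pull out 2^2: since 9 ≡ 1 (mod 8), (2/9) = +1, so (2/9)^2 = +1.
Reached (1/9) = 1. Collecting the sign flips along the way, the symbol is +1.

1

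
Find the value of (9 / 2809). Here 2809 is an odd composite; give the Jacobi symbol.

1

Reciprocity: 9 ≡ 1 and 2809 ≡ 1 (mod 4), so (9/2809) = +(2809/9).
Reduce top mod 9: now compute (1/9).
Reached (1/9) = 1. Collecting the sign flips along the way, the symbol is +1.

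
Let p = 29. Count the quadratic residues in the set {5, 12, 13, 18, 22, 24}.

(5/29) = +1 → QR.
(12/29) = -1 → non-residue.
(13/29) = +1 → QR.
(18/29) = -1 → non-residue.
(22/29) = +1 → QR.
(24/29) = +1 → QR.
Total quadratic residues among the 6: 4.

4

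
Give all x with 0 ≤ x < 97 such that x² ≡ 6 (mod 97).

43, 54

97 ≡ 1 (mod 4), so we find a root by search.
Trying successive values, 43² = 1849 ≡ 6 (mod 97). The other root is 97 − 43 = 54.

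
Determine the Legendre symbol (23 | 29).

1

Euler's criterion: (23/29) ≡ 23^14 (mod 29).
23^2 ≡ 7 (mod 29)
23^4 ≡ 20 (mod 29)
23^8 ≡ 23 (mod 29)
23^14 = 23^(8+4+2) ≡ 1 (mod 29).
Result is 1, so (23/29) = 1.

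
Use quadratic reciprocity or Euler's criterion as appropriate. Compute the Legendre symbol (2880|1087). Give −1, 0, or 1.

-1

First reduce: 2880 ≡ 706 (mod 1087).
Pull out 2: since 1087 ≡ 7 (mod 8), (2/1087) = +1.
Reciprocity: 353 ≡ 1 and 1087 ≡ 3 (mod 4), so (353/1087) = +(1087/353).
Reduce top mod 353: now compute (28/353).
Pull out 2^2: since 353 ≡ 1 (mod 8), (2/353) = +1, so (2/353)^2 = +1.
Reciprocity: 7 ≡ 3 and 353 ≡ 1 (mod 4), so (7/353) = +(353/7).
Reduce top mod 7: now compute (3/7).
Reciprocity: 3 ≡ 3 and 7 ≡ 3 (mod 4), so (3/7) = −(7/3).
Reduce top mod 3: now compute (1/3).
Reached (1/3) = 1. Collecting the sign flips along the way, the symbol is -1.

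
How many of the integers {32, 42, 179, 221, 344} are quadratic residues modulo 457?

(32/457) = +1 → QR.
(42/457) = +1 → QR.
(179/457) = -1 → non-residue.
(221/457) = -1 → non-residue.
(344/457) = -1 → non-residue.
Total quadratic residues among the 5: 2.

2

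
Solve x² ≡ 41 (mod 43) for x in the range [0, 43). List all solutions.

Since 43 ≡ 3 (mod 4), a square root of 41 is 41^((43+1)/4) = 41^11 mod 43.
Repeated squaring: 41^2≡4, 41^4≡16, 41^8≡41 (mod 43).
41^11 = 41^(8+2+1) ≡ 16 (mod 43).
Check: 16² = 256 ≡ 41 (mod 43). The two roots are 16 and 27.

16, 27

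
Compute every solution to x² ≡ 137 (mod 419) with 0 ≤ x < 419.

180, 239

Since 419 ≡ 3 (mod 4), a square root of 137 is 137^((419+1)/4) = 137^105 mod 419.
Repeated squaring: 137^2≡333, 137^4≡273, 137^8≡366, 137^16≡295, 137^32≡292, 137^64≡207 (mod 419).
137^105 = 137^(64+32+8+1) ≡ 180 (mod 419).
Check: 180² = 32400 ≡ 137 (mod 419). The two roots are 180 and 239.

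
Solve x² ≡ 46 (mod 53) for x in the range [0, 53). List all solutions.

53 ≡ 1 (mod 4), so we find a root by search.
Trying successive values, 24² = 576 ≡ 46 (mod 53). The other root is 53 − 24 = 29.

24, 29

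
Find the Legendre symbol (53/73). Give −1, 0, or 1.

-1

Euler's criterion: (53/73) ≡ 53^36 (mod 73).
53^2 ≡ 35 (mod 73)
53^4 ≡ 57 (mod 73)
53^8 ≡ 37 (mod 73)
53^16 ≡ 55 (mod 73)
53^32 ≡ 32 (mod 73)
53^36 = 53^(32+4) ≡ 72 (mod 73).
Result is 72 ≡ −1, so (53/73) = −1.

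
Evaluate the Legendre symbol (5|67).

-1

Euler's criterion: (5/67) ≡ 5^33 (mod 67).
5^2 ≡ 25 (mod 67)
5^4 ≡ 22 (mod 67)
5^8 ≡ 15 (mod 67)
5^16 ≡ 24 (mod 67)
5^32 ≡ 40 (mod 67)
5^33 = 5^(32+1) ≡ 66 (mod 67).
Result is 66 ≡ −1, so (5/67) = −1.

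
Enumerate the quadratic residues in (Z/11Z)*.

Square k = 1,…,5 (k and 11−k give the same square):
1²=1, 2²=4, 3²=9, 4²≡5, 5²≡3 (mod 11).
So the quadratic residues mod 11 are {1, 3, 4, 5, 9}.

1 3 4 5 9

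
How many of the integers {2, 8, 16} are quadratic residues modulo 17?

(2/17) = +1 → QR.
(8/17) = +1 → QR.
(16/17) = +1 → QR.
Total quadratic residues among the 3: 3.

3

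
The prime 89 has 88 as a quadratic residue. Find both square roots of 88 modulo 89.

89 ≡ 1 (mod 4), so we find a root by search.
Trying successive values, 34² = 1156 ≡ 88 (mod 89). The other root is 89 − 34 = 55.

34, 55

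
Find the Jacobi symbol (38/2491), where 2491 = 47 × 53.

Pull out 2: since 2491 ≡ 3 (mod 8), (2/2491) = -1.
Reciprocity: 19 ≡ 3 and 2491 ≡ 3 (mod 4), so (19/2491) = −(2491/19).
Reduce top mod 19: now compute (2/19).
Pull out 2: since 19 ≡ 3 (mod 8), (2/19) = -1.
Reached (1/19) = 1. Collecting the sign flips along the way, the symbol is -1.

-1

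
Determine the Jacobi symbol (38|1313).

Pull out 2: since 1313 ≡ 1 (mod 8), (2/1313) = +1.
Reciprocity: 19 ≡ 3 and 1313 ≡ 1 (mod 4), so (19/1313) = +(1313/19).
Reduce top mod 19: now compute (2/19).
Pull out 2: since 19 ≡ 3 (mod 8), (2/19) = -1.
Reached (1/19) = 1. Collecting the sign flips along the way, the symbol is -1.

-1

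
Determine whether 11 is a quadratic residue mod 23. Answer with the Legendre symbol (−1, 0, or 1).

Reciprocity: 11 ≡ 3 and 23 ≡ 3 (mod 4), so (11/23) = −(23/11).
Reduce top mod 11: now compute (1/11).
Reached (1/11) = 1. Collecting the sign flips along the way, the symbol is -1.

-1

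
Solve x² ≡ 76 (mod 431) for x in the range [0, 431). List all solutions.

Since 431 ≡ 3 (mod 4), a square root of 76 is 76^((431+1)/4) = 76^108 mod 431.
Repeated squaring: 76^2≡173, 76^4≡190, 76^8≡327, 76^16≡41, 76^32≡388, 76^64≡125 (mod 431).
76^108 = 76^(64+32+8+4) ≡ 394 (mod 431).
Check: 394² = 155236 ≡ 76 (mod 431). The two roots are 37 and 394.

37, 394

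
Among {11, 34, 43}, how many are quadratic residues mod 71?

(11/71) = -1 → non-residue.
(34/71) = -1 → non-residue.
(43/71) = +1 → QR.
Total quadratic residues among the 3: 1.

1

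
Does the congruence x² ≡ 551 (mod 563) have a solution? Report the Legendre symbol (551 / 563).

-1

Euler's criterion: (551/563) ≡ 551^281 (mod 563).
551^2 ≡ 144 (mod 563)
551^4 ≡ 468 (mod 563)
551^8 ≡ 17 (mod 563)
551^16 ≡ 289 (mod 563)
551^32 ≡ 197 (mod 563)
551^64 ≡ 525 (mod 563)
551^128 ≡ 318 (mod 563)
551^256 ≡ 347 (mod 563)
551^281 = 551^(256+16+8+1) ≡ 562 (mod 563).
Result is 562 ≡ −1, so (551/563) = −1.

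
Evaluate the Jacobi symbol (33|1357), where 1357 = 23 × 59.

Reciprocity: 33 ≡ 1 and 1357 ≡ 1 (mod 4), so (33/1357) = +(1357/33).
Reduce top mod 33: now compute (4/33).
Pull out 2^2: since 33 ≡ 1 (mod 8), (2/33) = +1, so (2/33)^2 = +1.
Reached (1/33) = 1. Collecting the sign flips along the way, the symbol is +1.

1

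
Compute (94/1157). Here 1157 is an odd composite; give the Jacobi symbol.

1

Pull out 2: since 1157 ≡ 5 (mod 8), (2/1157) = -1.
Reciprocity: 47 ≡ 3 and 1157 ≡ 1 (mod 4), so (47/1157) = +(1157/47).
Reduce top mod 47: now compute (29/47).
Reciprocity: 29 ≡ 1 and 47 ≡ 3 (mod 4), so (29/47) = +(47/29).
Reduce top mod 29: now compute (18/29).
Pull out 2: since 29 ≡ 5 (mod 8), (2/29) = -1.
Reciprocity: 9 ≡ 1 and 29 ≡ 1 (mod 4), so (9/29) = +(29/9).
Reduce top mod 9: now compute (2/9).
Pull out 2: since 9 ≡ 1 (mod 8), (2/9) = +1.
Reached (1/9) = 1. Collecting the sign flips along the way, the symbol is +1.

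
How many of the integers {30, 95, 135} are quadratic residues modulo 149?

2

(30/149) = +1 → QR.
(95/149) = +1 → QR.
(135/149) = -1 → non-residue.
Total quadratic residues among the 3: 2.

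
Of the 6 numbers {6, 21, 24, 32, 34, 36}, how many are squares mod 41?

(6/41) = -1 → non-residue.
(21/41) = +1 → QR.
(24/41) = -1 → non-residue.
(32/41) = +1 → QR.
(34/41) = -1 → non-residue.
(36/41) = +1 → QR.
Total quadratic residues among the 6: 3.

3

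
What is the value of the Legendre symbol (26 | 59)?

Euler's criterion: (26/59) ≡ 26^29 (mod 59).
26^2 ≡ 27 (mod 59)
26^4 ≡ 21 (mod 59)
26^8 ≡ 28 (mod 59)
26^16 ≡ 17 (mod 59)
26^29 = 26^(16+8+4+1) ≡ 1 (mod 59).
Result is 1, so (26/59) = 1.

1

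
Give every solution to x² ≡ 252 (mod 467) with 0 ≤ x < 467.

149, 318

Since 467 ≡ 3 (mod 4), a square root of 252 is 252^((467+1)/4) = 252^117 mod 467.
Repeated squaring: 252^2≡459, 252^4≡64, 252^8≡360, 252^16≡241, 252^32≡173, 252^64≡41 (mod 467).
252^117 = 252^(64+32+16+4+1) ≡ 149 (mod 467).
Check: 149² = 22201 ≡ 252 (mod 467). The two roots are 149 and 318.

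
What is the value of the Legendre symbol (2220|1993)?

1

First reduce: 2220 ≡ 227 (mod 1993).
Reciprocity: 227 ≡ 3 and 1993 ≡ 1 (mod 4), so (227/1993) = +(1993/227).
Reduce top mod 227: now compute (177/227).
Reciprocity: 177 ≡ 1 and 227 ≡ 3 (mod 4), so (177/227) = +(227/177).
Reduce top mod 177: now compute (50/177).
Pull out 2: since 177 ≡ 1 (mod 8), (2/177) = +1.
Reciprocity: 25 ≡ 1 and 177 ≡ 1 (mod 4), so (25/177) = +(177/25).
Reduce top mod 25: now compute (2/25).
Pull out 2: since 25 ≡ 1 (mod 8), (2/25) = +1.
Reached (1/25) = 1. Collecting the sign flips along the way, the symbol is +1.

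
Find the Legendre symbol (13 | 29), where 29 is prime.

Euler's criterion: (13/29) ≡ 13^14 (mod 29).
13^2 ≡ 24 (mod 29)
13^4 ≡ 25 (mod 29)
13^8 ≡ 16 (mod 29)
13^14 = 13^(8+4+2) ≡ 1 (mod 29).
Result is 1, so (13/29) = 1.

1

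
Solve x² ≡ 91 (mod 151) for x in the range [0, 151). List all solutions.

53, 98

Since 151 ≡ 3 (mod 4), a square root of 91 is 91^((151+1)/4) = 91^38 mod 151.
Repeated squaring: 91^2≡127, 91^4≡123, 91^8≡29, 91^16≡86, 91^32≡148 (mod 151).
91^38 = 91^(32+4+2) ≡ 98 (mod 151).
Check: 98² = 9604 ≡ 91 (mod 151). The two roots are 53 and 98.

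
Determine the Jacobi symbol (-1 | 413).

1

First reduce: -1 ≡ 412 (mod 413).
Pull out 2^2: since 413 ≡ 5 (mod 8), (2/413) = -1, so (2/413)^2 = +1.
Reciprocity: 103 ≡ 3 and 413 ≡ 1 (mod 4), so (103/413) = +(413/103).
Reduce top mod 103: now compute (1/103).
Reached (1/103) = 1. Collecting the sign flips along the way, the symbol is +1.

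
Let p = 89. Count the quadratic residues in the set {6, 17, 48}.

1

(6/89) = -1 → non-residue.
(17/89) = +1 → QR.
(48/89) = -1 → non-residue.
Total quadratic residues among the 3: 1.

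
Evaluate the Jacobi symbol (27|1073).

Reciprocity: 27 ≡ 3 and 1073 ≡ 1 (mod 4), so (27/1073) = +(1073/27).
Reduce top mod 27: now compute (20/27).
Pull out 2^2: since 27 ≡ 3 (mod 8), (2/27) = -1, so (2/27)^2 = +1.
Reciprocity: 5 ≡ 1 and 27 ≡ 3 (mod 4), so (5/27) = +(27/5).
Reduce top mod 5: now compute (2/5).
Pull out 2: since 5 ≡ 5 (mod 8), (2/5) = -1.
Reached (1/5) = 1. Collecting the sign flips along the way, the symbol is -1.

-1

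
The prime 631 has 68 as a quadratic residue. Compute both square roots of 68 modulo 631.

229, 402

Since 631 ≡ 3 (mod 4), a square root of 68 is 68^((631+1)/4) = 68^158 mod 631.
Repeated squaring: 68^2≡207, 68^4≡572, 68^8≡326, 68^16≡268, 68^32≡521, 68^64≡111, 68^128≡332 (mod 631).
68^158 = 68^(128+16+8+4+2) ≡ 229 (mod 631).
Check: 229² = 52441 ≡ 68 (mod 631). The two roots are 229 and 402.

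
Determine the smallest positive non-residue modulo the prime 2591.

(2/2591) = +1, so 2 is a residue.
(3/2591) = +1, so 3 is a residue.
(4/2591) = +1, so 4 is a residue.
(5/2591) = +1, so 5 is a residue.
(6/2591) = +1, so 6 is a residue.
(7/2591) = −1, so 7 is the smallest positive non-residue mod 2591.

7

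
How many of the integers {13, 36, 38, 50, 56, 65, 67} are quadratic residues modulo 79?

6

(13/79) = +1 → QR.
(36/79) = +1 → QR.
(38/79) = +1 → QR.
(50/79) = +1 → QR.
(56/79) = -1 → non-residue.
(65/79) = +1 → QR.
(67/79) = +1 → QR.
Total quadratic residues among the 7: 6.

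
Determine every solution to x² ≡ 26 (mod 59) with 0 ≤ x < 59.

12, 47

Since 59 ≡ 3 (mod 4), a square root of 26 is 26^((59+1)/4) = 26^15 mod 59.
Repeated squaring: 26^2≡27, 26^4≡21, 26^8≡28 (mod 59).
26^15 = 26^(8+4+2+1) ≡ 12 (mod 59).
Check: 12² = 144 ≡ 26 (mod 59). The two roots are 12 and 47.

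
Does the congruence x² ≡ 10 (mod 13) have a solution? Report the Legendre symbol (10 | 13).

1

Euler's criterion: (10/13) ≡ 10^6 (mod 13).
10^2 ≡ 9 (mod 13)
10^4 ≡ 3 (mod 13)
10^6 = 10^(4+2) ≡ 1 (mod 13).
Result is 1, so (10/13) = 1.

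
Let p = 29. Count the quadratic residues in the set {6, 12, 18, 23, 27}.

2

(6/29) = +1 → QR.
(12/29) = -1 → non-residue.
(18/29) = -1 → non-residue.
(23/29) = +1 → QR.
(27/29) = -1 → non-residue.
Total quadratic residues among the 5: 2.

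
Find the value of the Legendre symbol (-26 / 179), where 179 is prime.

1

First reduce: -26 ≡ 153 (mod 179).
Reciprocity: 153 ≡ 1 and 179 ≡ 3 (mod 4), so (153/179) = +(179/153).
Reduce top mod 153: now compute (26/153).
Pull out 2: since 153 ≡ 1 (mod 8), (2/153) = +1.
Reciprocity: 13 ≡ 1 and 153 ≡ 1 (mod 4), so (13/153) = +(153/13).
Reduce top mod 13: now compute (10/13).
Pull out 2: since 13 ≡ 5 (mod 8), (2/13) = -1.
Reciprocity: 5 ≡ 1 and 13 ≡ 1 (mod 4), so (5/13) = +(13/5).
Reduce top mod 5: now compute (3/5).
Reciprocity: 3 ≡ 3 and 5 ≡ 1 (mod 4), so (3/5) = +(5/3).
Reduce top mod 3: now compute (2/3).
Pull out 2: since 3 ≡ 3 (mod 8), (2/3) = -1.
Reached (1/3) = 1. Collecting the sign flips along the way, the symbol is +1.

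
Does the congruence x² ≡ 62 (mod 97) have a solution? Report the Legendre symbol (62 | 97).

Euler's criterion: (62/97) ≡ 62^48 (mod 97).
62^2 ≡ 61 (mod 97)
62^4 ≡ 35 (mod 97)
62^8 ≡ 61 (mod 97)
62^16 ≡ 35 (mod 97)
62^32 ≡ 61 (mod 97)
62^48 = 62^(32+16) ≡ 1 (mod 97).
Result is 1, so (62/97) = 1.

1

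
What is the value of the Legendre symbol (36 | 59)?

1

Pull out 2^2: since 59 ≡ 3 (mod 8), (2/59) = -1, so (2/59)^2 = +1.
Reciprocity: 9 ≡ 1 and 59 ≡ 3 (mod 4), so (9/59) = +(59/9).
Reduce top mod 9: now compute (5/9).
Reciprocity: 5 ≡ 1 and 9 ≡ 1 (mod 4), so (5/9) = +(9/5).
Reduce top mod 5: now compute (4/5).
Pull out 2^2: since 5 ≡ 5 (mod 8), (2/5) = -1, so (2/5)^2 = +1.
Reached (1/5) = 1. Collecting the sign flips along the way, the symbol is +1.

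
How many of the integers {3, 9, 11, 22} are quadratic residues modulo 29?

(3/29) = -1 → non-residue.
(9/29) = +1 → QR.
(11/29) = -1 → non-residue.
(22/29) = +1 → QR.
Total quadratic residues among the 4: 2.

2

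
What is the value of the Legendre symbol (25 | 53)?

Reciprocity: 25 ≡ 1 and 53 ≡ 1 (mod 4), so (25/53) = +(53/25).
Reduce top mod 25: now compute (3/25).
Reciprocity: 3 ≡ 3 and 25 ≡ 1 (mod 4), so (3/25) = +(25/3).
Reduce top mod 3: now compute (1/3).
Reached (1/3) = 1. Collecting the sign flips along the way, the symbol is +1.

1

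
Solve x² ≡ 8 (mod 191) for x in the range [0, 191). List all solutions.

77, 114

Since 191 ≡ 3 (mod 4), a square root of 8 is 8^((191+1)/4) = 8^48 mod 191.
Repeated squaring: 8^2≡64, 8^4≡85, 8^8≡158, 8^16≡134, 8^32≡2 (mod 191).
8^48 = 8^(32+16) ≡ 77 (mod 191).
Check: 77² = 5929 ≡ 8 (mod 191). The two roots are 77 and 114.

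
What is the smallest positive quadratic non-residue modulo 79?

3

(2/79) = +1, so 2 is a residue.
(3/79) = −1, so 3 is the smallest positive non-residue mod 79.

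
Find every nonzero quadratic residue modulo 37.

Square k = 1,…,18 (k and 37−k give the same square):
1²=1, 2²=4, 3²=9, 4²=16, 5²=25, 6²=36, 7²≡12, 8²≡27, 9²≡7, 10²≡26, 11²≡10, 12²≡33, 13²≡21, 14²≡11, 15²≡3, 16²≡34, 17²≡30, 18²≡28 (mod 37).
So the quadratic residues mod 37 are {1, 3, 4, 7, 9, 10, 11, 12, 16, 21, 25, 26, 27, 28, 30, 33, 34, 36}.

1,3,4,7,9,10,11,12,16,21,25,26,27,28,30,33,34,36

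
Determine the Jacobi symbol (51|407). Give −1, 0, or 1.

Reciprocity: 51 ≡ 3 and 407 ≡ 3 (mod 4), so (51/407) = −(407/51).
Reduce top mod 51: now compute (50/51).
Pull out 2: since 51 ≡ 3 (mod 8), (2/51) = -1.
Reciprocity: 25 ≡ 1 and 51 ≡ 3 (mod 4), so (25/51) = +(51/25).
Reduce top mod 25: now compute (1/25).
Reached (1/25) = 1. Collecting the sign flips along the way, the symbol is +1.

1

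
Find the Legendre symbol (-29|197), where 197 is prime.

Euler's criterion: (-29/197) ≡ 168^98 (mod 197).
168^2 ≡ 53 (mod 197)
168^4 ≡ 51 (mod 197)
168^8 ≡ 40 (mod 197)
168^16 ≡ 24 (mod 197)
168^32 ≡ 182 (mod 197)
168^64 ≡ 28 (mod 197)
168^98 = 168^(64+32+2) ≡ 1 (mod 197).
Result is 1, so (-29/197) = 1.

1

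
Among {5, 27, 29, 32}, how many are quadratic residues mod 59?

(5/59) = +1 → QR.
(27/59) = +1 → QR.
(29/59) = +1 → QR.
(32/59) = -1 → non-residue.
Total quadratic residues among the 4: 3.

3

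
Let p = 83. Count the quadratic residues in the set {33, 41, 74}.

2

(33/83) = +1 → QR.
(41/83) = +1 → QR.
(74/83) = -1 → non-residue.
Total quadratic residues among the 3: 2.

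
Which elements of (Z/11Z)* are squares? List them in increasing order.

Square k = 1,…,5 (k and 11−k give the same square):
1²=1, 2²=4, 3²=9, 4²≡5, 5²≡3 (mod 11).
So the quadratic residues mod 11 are {1, 3, 4, 5, 9}.

1 3 4 5 9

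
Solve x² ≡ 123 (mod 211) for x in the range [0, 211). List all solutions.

Since 211 ≡ 3 (mod 4), a square root of 123 is 123^((211+1)/4) = 123^53 mod 211.
Repeated squaring: 123^2≡148, 123^4≡171, 123^8≡123, 123^16≡148, 123^32≡171 (mod 211).
123^53 = 123^(32+16+4+1) ≡ 171 (mod 211).
Check: 171² = 29241 ≡ 123 (mod 211). The two roots are 40 and 171.

40, 171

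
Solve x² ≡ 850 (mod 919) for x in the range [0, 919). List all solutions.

Since 919 ≡ 3 (mod 4), a square root of 850 is 850^((919+1)/4) = 850^230 mod 919.
Repeated squaring: 850^2≡166, 850^4≡905, 850^8≡196, 850^16≡737, 850^32≡40, 850^64≡681, 850^128≡585 (mod 919).
850^230 = 850^(128+64+32+4+2) ≡ 671 (mod 919).
Check: 671² = 450241 ≡ 850 (mod 919). The two roots are 248 and 671.

248, 671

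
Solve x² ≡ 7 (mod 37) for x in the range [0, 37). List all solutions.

37 ≡ 1 (mod 4), so we find a root by search.
Trying successive values, 9² = 81 ≡ 7 (mod 37). The other root is 37 − 9 = 28.

9, 28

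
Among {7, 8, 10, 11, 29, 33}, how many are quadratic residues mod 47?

2

(7/47) = +1 → QR.
(8/47) = +1 → QR.
(10/47) = -1 → non-residue.
(11/47) = -1 → non-residue.
(29/47) = -1 → non-residue.
(33/47) = -1 → non-residue.
Total quadratic residues among the 6: 2.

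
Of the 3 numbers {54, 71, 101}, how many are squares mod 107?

(54/107) = -1 → non-residue.
(71/107) = -1 → non-residue.
(101/107) = +1 → QR.
Total quadratic residues among the 3: 1.

1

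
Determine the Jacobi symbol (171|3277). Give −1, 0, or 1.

Reciprocity: 171 ≡ 3 and 3277 ≡ 1 (mod 4), so (171/3277) = +(3277/171).
Reduce top mod 171: now compute (28/171).
Pull out 2^2: since 171 ≡ 3 (mod 8), (2/171) = -1, so (2/171)^2 = +1.
Reciprocity: 7 ≡ 3 and 171 ≡ 3 (mod 4), so (7/171) = −(171/7).
Reduce top mod 7: now compute (3/7).
Reciprocity: 3 ≡ 3 and 7 ≡ 3 (mod 4), so (3/7) = −(7/3).
Reduce top mod 3: now compute (1/3).
Reached (1/3) = 1. Collecting the sign flips along the way, the symbol is +1.

1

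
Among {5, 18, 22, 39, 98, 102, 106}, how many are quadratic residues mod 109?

(5/109) = +1 → QR.
(18/109) = -1 → non-residue.
(22/109) = +1 → QR.
(39/109) = -1 → non-residue.
(98/109) = -1 → non-residue.
(102/109) = +1 → QR.
(106/109) = +1 → QR.
Total quadratic residues among the 7: 4.

4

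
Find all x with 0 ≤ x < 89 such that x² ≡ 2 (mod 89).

89 ≡ 1 (mod 4), so we find a root by search.
Trying successive values, 25² = 625 ≡ 2 (mod 89). The other root is 89 − 25 = 64.

25, 64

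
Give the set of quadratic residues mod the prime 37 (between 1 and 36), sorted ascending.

Square k = 1,…,18 (k and 37−k give the same square):
1²=1, 2²=4, 3²=9, 4²=16, 5²=25, 6²=36, 7²≡12, 8²≡27, 9²≡7, 10²≡26, 11²≡10, 12²≡33, 13²≡21, 14²≡11, 15²≡3, 16²≡34, 17²≡30, 18²≡28 (mod 37).
So the quadratic residues mod 37 are {1, 3, 4, 7, 9, 10, 11, 12, 16, 21, 25, 26, 27, 28, 30, 33, 34, 36}.

1 3 4 7 9 10 11 12 16 21 25 26 27 28 30 33 34 36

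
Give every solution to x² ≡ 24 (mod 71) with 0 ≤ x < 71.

Since 71 ≡ 3 (mod 4), a square root of 24 is 24^((71+1)/4) = 24^18 mod 71.
Repeated squaring: 24^2≡8, 24^4≡64, 24^8≡49, 24^16≡58 (mod 71).
24^18 = 24^(16+2) ≡ 38 (mod 71).
Check: 38² = 1444 ≡ 24 (mod 71). The two roots are 33 and 38.

33, 38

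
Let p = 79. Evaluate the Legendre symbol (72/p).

Pull out 2^3: since 79 ≡ 7 (mod 8), (2/79) = +1, so (2/79)^3 = +1.
Reciprocity: 9 ≡ 1 and 79 ≡ 3 (mod 4), so (9/79) = +(79/9).
Reduce top mod 9: now compute (7/9).
Reciprocity: 7 ≡ 3 and 9 ≡ 1 (mod 4), so (7/9) = +(9/7).
Reduce top mod 7: now compute (2/7).
Pull out 2: since 7 ≡ 7 (mod 8), (2/7) = +1.
Reached (1/7) = 1. Collecting the sign flips along the way, the symbol is +1.

1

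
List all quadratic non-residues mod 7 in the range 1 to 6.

3 5 6

Square k = 1,…,3 (k and 7−k give the same square):
1²=1, 2²=4, 3²≡2 (mod 7).
The residues are {1, 2, 4}; the non-residues are the remaining 3 nonzero classes.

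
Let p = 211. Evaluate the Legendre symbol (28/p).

Pull out 2^2: since 211 ≡ 3 (mod 8), (2/211) = -1, so (2/211)^2 = +1.
Reciprocity: 7 ≡ 3 and 211 ≡ 3 (mod 4), so (7/211) = −(211/7).
Reduce top mod 7: now compute (1/7).
Reached (1/7) = 1. Collecting the sign flips along the way, the symbol is -1.

-1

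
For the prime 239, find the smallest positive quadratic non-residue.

7

(2/239) = +1, so 2 is a residue.
(3/239) = +1, so 3 is a residue.
(4/239) = +1, so 4 is a residue.
(5/239) = +1, so 5 is a residue.
(6/239) = +1, so 6 is a residue.
(7/239) = −1, so 7 is the smallest positive non-residue mod 239.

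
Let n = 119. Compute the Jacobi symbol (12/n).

Pull out 2^2: since 119 ≡ 7 (mod 8), (2/119) = +1, so (2/119)^2 = +1.
Reciprocity: 3 ≡ 3 and 119 ≡ 3 (mod 4), so (3/119) = −(119/3).
Reduce top mod 3: now compute (2/3).
Pull out 2: since 3 ≡ 3 (mod 8), (2/3) = -1.
Reached (1/3) = 1. Collecting the sign flips along the way, the symbol is +1.

1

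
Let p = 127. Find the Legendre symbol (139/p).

-1

First reduce: 139 ≡ 12 (mod 127).
Pull out 2^2: since 127 ≡ 7 (mod 8), (2/127) = +1, so (2/127)^2 = +1.
Reciprocity: 3 ≡ 3 and 127 ≡ 3 (mod 4), so (3/127) = −(127/3).
Reduce top mod 3: now compute (1/3).
Reached (1/3) = 1. Collecting the sign flips along the way, the symbol is -1.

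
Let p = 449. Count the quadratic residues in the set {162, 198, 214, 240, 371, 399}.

4

(162/449) = +1 → QR.
(198/449) = +1 → QR.
(214/449) = -1 → non-residue.
(240/449) = -1 → non-residue.
(371/449) = +1 → QR.
(399/449) = +1 → QR.
Total quadratic residues among the 6: 4.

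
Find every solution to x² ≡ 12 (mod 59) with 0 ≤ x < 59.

22, 37

Since 59 ≡ 3 (mod 4), a square root of 12 is 12^((59+1)/4) = 12^15 mod 59.
Repeated squaring: 12^2≡26, 12^4≡27, 12^8≡21 (mod 59).
12^15 = 12^(8+4+2+1) ≡ 22 (mod 59).
Check: 22² = 484 ≡ 12 (mod 59). The two roots are 22 and 37.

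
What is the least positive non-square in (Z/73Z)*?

(2/73) = +1, so 2 is a residue.
(3/73) = +1, so 3 is a residue.
(4/73) = +1, so 4 is a residue.
(5/73) = −1, so 5 is the smallest positive non-residue mod 73.

5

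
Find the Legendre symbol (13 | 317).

-1

Reciprocity: 13 ≡ 1 and 317 ≡ 1 (mod 4), so (13/317) = +(317/13).
Reduce top mod 13: now compute (5/13).
Reciprocity: 5 ≡ 1 and 13 ≡ 1 (mod 4), so (5/13) = +(13/5).
Reduce top mod 5: now compute (3/5).
Reciprocity: 3 ≡ 3 and 5 ≡ 1 (mod 4), so (3/5) = +(5/3).
Reduce top mod 3: now compute (2/3).
Pull out 2: since 3 ≡ 3 (mod 8), (2/3) = -1.
Reached (1/3) = 1. Collecting the sign flips along the way, the symbol is -1.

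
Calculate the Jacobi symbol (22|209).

Pull out 2: since 209 ≡ 1 (mod 8), (2/209) = +1.
Reciprocity: 11 ≡ 3 and 209 ≡ 1 (mod 4), so (11/209) = +(209/11).
Reduce top mod 11: now compute (0/11).
Top reduces to 0: gcd > 1, so the symbol is 0.

0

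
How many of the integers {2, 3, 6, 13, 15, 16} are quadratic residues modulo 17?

4

(2/17) = +1 → QR.
(3/17) = -1 → non-residue.
(6/17) = -1 → non-residue.
(13/17) = +1 → QR.
(15/17) = +1 → QR.
(16/17) = +1 → QR.
Total quadratic residues among the 6: 4.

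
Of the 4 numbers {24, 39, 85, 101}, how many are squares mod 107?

(24/107) = -1 → non-residue.
(39/107) = +1 → QR.
(85/107) = +1 → QR.
(101/107) = +1 → QR.
Total quadratic residues among the 4: 3.

3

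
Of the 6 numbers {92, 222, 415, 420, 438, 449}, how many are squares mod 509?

5

(92/509) = +1 → QR.
(222/509) = +1 → QR.
(415/509) = +1 → QR.
(420/509) = +1 → QR.
(438/509) = +1 → QR.
(449/509) = -1 → non-residue.
Total quadratic residues among the 6: 5.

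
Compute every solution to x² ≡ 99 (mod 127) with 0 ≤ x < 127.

37, 90

Since 127 ≡ 3 (mod 4), a square root of 99 is 99^((127+1)/4) = 99^32 mod 127.
Repeated squaring: 99^2≡22, 99^4≡103, 99^8≡68, 99^16≡52, 99^32≡37 (mod 127).
99^32 = 99^(32) ≡ 37 (mod 127).
Check: 37² = 1369 ≡ 99 (mod 127). The two roots are 37 and 90.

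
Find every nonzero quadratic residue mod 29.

1,4,5,6,7,9,13,16,20,22,23,24,25,28

Square k = 1,…,14 (k and 29−k give the same square):
1²=1, 2²=4, 3²=9, 4²=16, 5²=25, 6²≡7, 7²≡20, 8²≡6, 9²≡23, 10²≡13, 11²≡5, 12²≡28, 13²≡24, 14²≡22 (mod 29).
So the quadratic residues mod 29 are {1, 4, 5, 6, 7, 9, 13, 16, 20, 22, 23, 24, 25, 28}.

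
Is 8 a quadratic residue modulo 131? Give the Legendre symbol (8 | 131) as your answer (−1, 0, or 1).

Pull out 2^3: since 131 ≡ 3 (mod 8), (2/131) = -1, so (2/131)^3 = -1.
Reached (1/131) = 1. Collecting the sign flips along the way, the symbol is -1.

-1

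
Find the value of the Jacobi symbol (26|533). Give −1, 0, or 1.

0

Pull out 2: since 533 ≡ 5 (mod 8), (2/533) = -1.
Reciprocity: 13 ≡ 1 and 533 ≡ 1 (mod 4), so (13/533) = +(533/13).
Reduce top mod 13: now compute (0/13).
Top reduces to 0: gcd > 1, so the symbol is 0.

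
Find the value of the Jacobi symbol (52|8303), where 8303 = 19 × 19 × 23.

Pull out 2^2: since 8303 ≡ 7 (mod 8), (2/8303) = +1, so (2/8303)^2 = +1.
Reciprocity: 13 ≡ 1 and 8303 ≡ 3 (mod 4), so (13/8303) = +(8303/13).
Reduce top mod 13: now compute (9/13).
Reciprocity: 9 ≡ 1 and 13 ≡ 1 (mod 4), so (9/13) = +(13/9).
Reduce top mod 9: now compute (4/9).
Pull out 2^2: since 9 ≡ 1 (mod 8), (2/9) = +1, so (2/9)^2 = +1.
Reached (1/9) = 1. Collecting the sign flips along the way, the symbol is +1.

1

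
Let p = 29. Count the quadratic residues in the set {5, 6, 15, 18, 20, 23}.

(5/29) = +1 → QR.
(6/29) = +1 → QR.
(15/29) = -1 → non-residue.
(18/29) = -1 → non-residue.
(20/29) = +1 → QR.
(23/29) = +1 → QR.
Total quadratic residues among the 6: 4.

4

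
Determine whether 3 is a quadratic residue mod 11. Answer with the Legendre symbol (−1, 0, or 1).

1

Euler's criterion: (3/11) ≡ 3^5 (mod 11).
3^2 ≡ 9 (mod 11)
3^4 ≡ 4 (mod 11)
3^5 = 3^(4+1) ≡ 1 (mod 11).
Result is 1, so (3/11) = 1.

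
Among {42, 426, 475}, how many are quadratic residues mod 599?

(42/599) = -1 → non-residue.
(426/599) = +1 → QR.
(475/599) = +1 → QR.
Total quadratic residues among the 3: 2.

2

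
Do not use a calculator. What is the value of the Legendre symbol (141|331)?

Reciprocity: 141 ≡ 1 and 331 ≡ 3 (mod 4), so (141/331) = +(331/141).
Reduce top mod 141: now compute (49/141).
Reciprocity: 49 ≡ 1 and 141 ≡ 1 (mod 4), so (49/141) = +(141/49).
Reduce top mod 49: now compute (43/49).
Reciprocity: 43 ≡ 3 and 49 ≡ 1 (mod 4), so (43/49) = +(49/43).
Reduce top mod 43: now compute (6/43).
Pull out 2: since 43 ≡ 3 (mod 8), (2/43) = -1.
Reciprocity: 3 ≡ 3 and 43 ≡ 3 (mod 4), so (3/43) = −(43/3).
Reduce top mod 3: now compute (1/3).
Reached (1/3) = 1. Collecting the sign flips along the way, the symbol is +1.

1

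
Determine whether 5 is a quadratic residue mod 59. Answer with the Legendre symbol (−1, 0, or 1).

Reciprocity: 5 ≡ 1 and 59 ≡ 3 (mod 4), so (5/59) = +(59/5).
Reduce top mod 5: now compute (4/5).
Pull out 2^2: since 5 ≡ 5 (mod 8), (2/5) = -1, so (2/5)^2 = +1.
Reached (1/5) = 1. Collecting the sign flips along the way, the symbol is +1.

1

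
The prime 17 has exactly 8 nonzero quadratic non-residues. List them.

Square k = 1,…,8 (k and 17−k give the same square):
1²=1, 2²=4, 3²=9, 4²=16, 5²≡8, 6²≡2, 7²≡15, 8²≡13 (mod 17).
The residues are {1, 2, 4, 8, 9, 13, 15, 16}; the non-residues are the remaining 8 nonzero classes.

3, 5, 6, 7, 10, 11, 12, 14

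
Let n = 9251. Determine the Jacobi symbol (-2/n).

First reduce: -2 ≡ 9249 (mod 9251).
Reciprocity: 9249 ≡ 1 and 9251 ≡ 3 (mod 4), so (9249/9251) = +(9251/9249).
Reduce top mod 9249: now compute (2/9249).
Pull out 2: since 9249 ≡ 1 (mod 8), (2/9249) = +1.
Reached (1/9249) = 1. Collecting the sign flips along the way, the symbol is +1.

1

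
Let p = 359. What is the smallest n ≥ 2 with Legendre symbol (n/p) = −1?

(2/359) = +1, so 2 is a residue.
(3/359) = +1, so 3 is a residue.
(4/359) = +1, so 4 is a residue.
(5/359) = +1, so 5 is a residue.
(6/359) = +1, so 6 is a residue.
(7/359) = −1, so 7 is the smallest positive non-residue mod 359.

7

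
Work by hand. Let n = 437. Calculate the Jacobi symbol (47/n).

1

Reciprocity: 47 ≡ 3 and 437 ≡ 1 (mod 4), so (47/437) = +(437/47).
Reduce top mod 47: now compute (14/47).
Pull out 2: since 47 ≡ 7 (mod 8), (2/47) = +1.
Reciprocity: 7 ≡ 3 and 47 ≡ 3 (mod 4), so (7/47) = −(47/7).
Reduce top mod 7: now compute (5/7).
Reciprocity: 5 ≡ 1 and 7 ≡ 3 (mod 4), so (5/7) = +(7/5).
Reduce top mod 5: now compute (2/5).
Pull out 2: since 5 ≡ 5 (mod 8), (2/5) = -1.
Reached (1/5) = 1. Collecting the sign flips along the way, the symbol is +1.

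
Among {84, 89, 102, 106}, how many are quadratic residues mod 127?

1

(84/127) = +1 → QR.
(89/127) = -1 → non-residue.
(102/127) = -1 → non-residue.
(106/127) = -1 → non-residue.
Total quadratic residues among the 4: 1.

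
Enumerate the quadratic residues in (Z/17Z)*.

1,2,4,8,9,13,15,16

Square k = 1,…,8 (k and 17−k give the same square):
1²=1, 2²=4, 3²=9, 4²=16, 5²≡8, 6²≡2, 7²≡15, 8²≡13 (mod 17).
So the quadratic residues mod 17 are {1, 2, 4, 8, 9, 13, 15, 16}.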